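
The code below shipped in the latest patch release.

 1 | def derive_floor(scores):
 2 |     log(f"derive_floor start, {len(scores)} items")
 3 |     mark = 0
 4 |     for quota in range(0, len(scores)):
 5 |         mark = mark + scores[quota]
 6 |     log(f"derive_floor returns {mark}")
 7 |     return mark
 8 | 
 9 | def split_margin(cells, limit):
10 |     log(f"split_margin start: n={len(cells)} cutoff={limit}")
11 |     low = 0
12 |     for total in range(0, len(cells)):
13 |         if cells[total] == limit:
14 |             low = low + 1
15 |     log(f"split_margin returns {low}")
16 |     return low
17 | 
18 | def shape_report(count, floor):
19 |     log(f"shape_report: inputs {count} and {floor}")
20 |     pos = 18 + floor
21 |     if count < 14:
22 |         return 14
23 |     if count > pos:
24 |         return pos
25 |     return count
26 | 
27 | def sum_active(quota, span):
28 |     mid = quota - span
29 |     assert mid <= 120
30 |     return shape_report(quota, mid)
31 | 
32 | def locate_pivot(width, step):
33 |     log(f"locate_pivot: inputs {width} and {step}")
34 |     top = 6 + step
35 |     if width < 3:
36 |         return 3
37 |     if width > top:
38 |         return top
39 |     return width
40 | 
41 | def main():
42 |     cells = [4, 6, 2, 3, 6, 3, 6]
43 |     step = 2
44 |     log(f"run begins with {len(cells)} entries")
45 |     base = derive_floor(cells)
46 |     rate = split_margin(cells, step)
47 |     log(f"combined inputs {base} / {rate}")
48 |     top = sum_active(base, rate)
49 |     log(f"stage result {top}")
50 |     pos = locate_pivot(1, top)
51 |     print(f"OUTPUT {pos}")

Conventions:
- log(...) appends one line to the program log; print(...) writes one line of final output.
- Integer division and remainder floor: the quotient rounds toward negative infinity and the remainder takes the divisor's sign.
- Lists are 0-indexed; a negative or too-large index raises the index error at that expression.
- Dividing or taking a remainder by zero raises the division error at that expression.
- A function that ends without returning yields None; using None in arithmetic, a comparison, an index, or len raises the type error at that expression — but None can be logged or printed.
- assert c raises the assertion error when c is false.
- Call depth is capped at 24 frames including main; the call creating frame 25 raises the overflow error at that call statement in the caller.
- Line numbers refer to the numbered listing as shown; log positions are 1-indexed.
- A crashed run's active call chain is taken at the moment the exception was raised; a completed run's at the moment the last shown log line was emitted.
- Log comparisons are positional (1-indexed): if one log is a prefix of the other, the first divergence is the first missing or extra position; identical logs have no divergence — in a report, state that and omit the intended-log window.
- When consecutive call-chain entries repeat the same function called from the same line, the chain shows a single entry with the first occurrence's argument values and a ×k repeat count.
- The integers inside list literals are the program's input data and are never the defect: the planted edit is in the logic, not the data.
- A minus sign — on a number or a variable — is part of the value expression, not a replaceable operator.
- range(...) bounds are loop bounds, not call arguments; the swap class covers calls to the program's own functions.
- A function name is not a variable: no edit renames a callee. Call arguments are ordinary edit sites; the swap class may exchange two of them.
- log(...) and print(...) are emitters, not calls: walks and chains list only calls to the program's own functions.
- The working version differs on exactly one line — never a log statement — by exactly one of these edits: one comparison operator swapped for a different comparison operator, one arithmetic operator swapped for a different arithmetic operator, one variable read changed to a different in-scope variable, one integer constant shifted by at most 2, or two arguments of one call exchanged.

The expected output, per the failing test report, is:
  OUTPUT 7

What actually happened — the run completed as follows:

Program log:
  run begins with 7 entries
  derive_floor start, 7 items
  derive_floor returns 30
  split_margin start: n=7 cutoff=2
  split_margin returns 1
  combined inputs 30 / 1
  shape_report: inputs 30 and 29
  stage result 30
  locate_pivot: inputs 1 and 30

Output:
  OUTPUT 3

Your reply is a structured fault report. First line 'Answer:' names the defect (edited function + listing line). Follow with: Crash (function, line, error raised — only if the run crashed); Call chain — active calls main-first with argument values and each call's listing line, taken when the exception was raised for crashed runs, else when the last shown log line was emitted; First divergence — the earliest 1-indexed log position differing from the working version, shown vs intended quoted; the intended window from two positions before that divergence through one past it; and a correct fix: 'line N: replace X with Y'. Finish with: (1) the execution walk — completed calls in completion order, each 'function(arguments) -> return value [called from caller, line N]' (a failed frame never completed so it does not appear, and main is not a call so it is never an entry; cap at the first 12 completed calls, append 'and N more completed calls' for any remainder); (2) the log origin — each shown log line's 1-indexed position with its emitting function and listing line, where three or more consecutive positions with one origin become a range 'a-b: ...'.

Answer: the defect is in main at line 50.
Key fact: Log line 9 is where behavior first shows: 'locate_pivot: inputs 1 and 30' appears instead of 'locate_pivot: inputs 30 and 1'.
Call chain: main -> locate_pivot(1, 30) (called at line 50).
First divergence: position 9; shown 'locate_pivot: inputs 1 and 30' vs intended 'locate_pivot: inputs 30 and 1'.
Intended log window:
  7: shape_report: inputs 30 and 29
  8: stage result 30
  9: locate_pivot: inputs 30 and 1
Execution walk:
  derive_floor([4, 6, 2, 3, 6, 3, 6]) -> 30  [called from main, line 45]
  split_margin([4, 6, 2, 3, 6, 3, 6], 2) -> 1  [called from main, line 46]
  shape_report(30, 29) -> 30  [called from sum_active, line 30]
  sum_active(30, 1) -> 30  [called from main, line 48]
  locate_pivot(1, 30) -> 3  [called from main, line 50]
Origin of each log line:
  1: emitted by main (line 44)
  2: emitted by derive_floor (line 2)
  3: emitted by derive_floor (line 6)
  4: emitted by split_margin (line 10)
  5: emitted by split_margin (line 15)
  6: emitted by main (line 47)
  7: emitted by shape_report (line 19)
  8: emitted by main (line 49)
  9: emitted by locate_pivot (line 33)
A correct fix: line 50: replace `locate_pivot(1, top)` with `locate_pivot(top, 1)`.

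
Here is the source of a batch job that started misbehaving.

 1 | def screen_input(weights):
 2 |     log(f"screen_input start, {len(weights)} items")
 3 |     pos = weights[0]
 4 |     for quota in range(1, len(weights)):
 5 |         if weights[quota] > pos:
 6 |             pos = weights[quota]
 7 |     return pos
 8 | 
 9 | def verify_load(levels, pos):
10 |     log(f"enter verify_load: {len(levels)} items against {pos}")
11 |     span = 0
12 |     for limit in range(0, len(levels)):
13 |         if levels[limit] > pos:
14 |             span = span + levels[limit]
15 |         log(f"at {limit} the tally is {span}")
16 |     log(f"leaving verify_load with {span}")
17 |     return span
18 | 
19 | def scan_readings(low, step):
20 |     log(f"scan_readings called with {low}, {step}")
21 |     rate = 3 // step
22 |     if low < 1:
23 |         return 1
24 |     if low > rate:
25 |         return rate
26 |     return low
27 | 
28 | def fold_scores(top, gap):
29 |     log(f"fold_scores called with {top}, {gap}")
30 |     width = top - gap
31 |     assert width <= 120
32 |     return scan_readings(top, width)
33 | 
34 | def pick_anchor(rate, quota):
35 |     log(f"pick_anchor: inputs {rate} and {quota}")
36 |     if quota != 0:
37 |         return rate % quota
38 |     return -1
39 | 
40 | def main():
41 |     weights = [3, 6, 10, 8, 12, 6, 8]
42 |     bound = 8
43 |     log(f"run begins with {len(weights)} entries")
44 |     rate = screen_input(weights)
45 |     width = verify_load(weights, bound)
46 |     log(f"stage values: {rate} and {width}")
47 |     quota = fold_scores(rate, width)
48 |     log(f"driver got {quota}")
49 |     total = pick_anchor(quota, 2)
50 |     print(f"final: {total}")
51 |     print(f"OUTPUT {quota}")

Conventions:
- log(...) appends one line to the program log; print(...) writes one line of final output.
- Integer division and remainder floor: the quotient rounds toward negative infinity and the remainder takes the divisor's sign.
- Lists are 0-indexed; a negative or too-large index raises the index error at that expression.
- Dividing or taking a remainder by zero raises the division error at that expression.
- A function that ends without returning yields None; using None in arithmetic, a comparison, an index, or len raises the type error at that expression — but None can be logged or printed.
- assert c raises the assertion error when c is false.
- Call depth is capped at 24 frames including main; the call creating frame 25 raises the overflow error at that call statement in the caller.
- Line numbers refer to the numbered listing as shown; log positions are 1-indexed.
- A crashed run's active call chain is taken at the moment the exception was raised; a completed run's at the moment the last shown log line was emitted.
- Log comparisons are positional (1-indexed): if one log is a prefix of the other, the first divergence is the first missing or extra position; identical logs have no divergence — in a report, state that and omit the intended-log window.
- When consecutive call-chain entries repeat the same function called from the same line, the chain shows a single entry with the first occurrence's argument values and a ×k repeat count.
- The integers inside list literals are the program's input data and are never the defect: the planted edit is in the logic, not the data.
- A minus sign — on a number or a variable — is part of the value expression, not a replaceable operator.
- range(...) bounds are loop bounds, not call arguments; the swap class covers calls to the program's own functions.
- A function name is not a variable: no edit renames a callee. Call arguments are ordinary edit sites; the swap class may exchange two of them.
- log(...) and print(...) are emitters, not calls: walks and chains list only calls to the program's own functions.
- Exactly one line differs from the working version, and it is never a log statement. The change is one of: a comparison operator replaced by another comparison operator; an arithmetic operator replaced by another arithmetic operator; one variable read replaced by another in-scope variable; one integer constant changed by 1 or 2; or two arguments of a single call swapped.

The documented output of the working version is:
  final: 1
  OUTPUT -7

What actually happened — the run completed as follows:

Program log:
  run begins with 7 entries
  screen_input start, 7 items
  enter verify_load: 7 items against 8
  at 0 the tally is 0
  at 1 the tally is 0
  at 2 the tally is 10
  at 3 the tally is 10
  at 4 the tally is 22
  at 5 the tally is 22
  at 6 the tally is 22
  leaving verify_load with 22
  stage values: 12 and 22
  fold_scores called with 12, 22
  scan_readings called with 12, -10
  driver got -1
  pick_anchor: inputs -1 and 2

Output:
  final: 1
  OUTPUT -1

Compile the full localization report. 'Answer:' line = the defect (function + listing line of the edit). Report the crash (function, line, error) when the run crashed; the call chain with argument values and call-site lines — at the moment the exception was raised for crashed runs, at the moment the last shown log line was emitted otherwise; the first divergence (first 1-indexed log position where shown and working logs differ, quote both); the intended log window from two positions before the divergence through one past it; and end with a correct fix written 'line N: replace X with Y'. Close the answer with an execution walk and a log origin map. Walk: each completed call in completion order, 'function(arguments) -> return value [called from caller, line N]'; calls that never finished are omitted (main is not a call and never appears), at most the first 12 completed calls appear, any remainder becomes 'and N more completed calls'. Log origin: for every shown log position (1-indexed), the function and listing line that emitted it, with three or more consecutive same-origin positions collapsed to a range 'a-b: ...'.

Answer: the defect is in scan_readings at line 21.
Core observation: At log position 15 the runs split — shown 'driver got -1', but the working version logs 'driver got -7'.
Call chain: main -> pick_anchor(-1, 2) (called at line 49).
First divergence: position 15; shown 'driver got -1' vs intended 'driver got -7'.
Intended log window:
  13: fold_scores called with 12, 22
  14: scan_readings called with 12, -10
  15: driver got -7
  16: pick_anchor: inputs -7 and 2
Execution walk:
  screen_input([3, 6, 10, 8, 12, 6, 8]) -> 12  [called from main, line 44]
  verify_load([3, 6, 10, 8, 12, 6, 8], 8) -> 22  [called from main, line 45]
  scan_readings(12, -10) -> -1  [called from fold_scores, line 32]
  fold_scores(12, 22) -> -1  [called from main, line 47]
  pick_anchor(-1, 2) -> 1  [called from main, line 49]
Origin of each log line:
  1: emitted by main (line 43)
  2: emitted by screen_input (line 2)
  3: emitted by verify_load (line 10)
  4-10: emitted by verify_load (line 15)
  11: emitted by verify_load (line 16)
  12: emitted by main (line 46)
  13: emitted by fold_scores (line 29)
  14: emitted by scan_readings (line 20)
  15: emitted by main (line 48)
  16: emitted by pick_anchor (line 35)
A correct fix: line 21: replace `//` with `+`.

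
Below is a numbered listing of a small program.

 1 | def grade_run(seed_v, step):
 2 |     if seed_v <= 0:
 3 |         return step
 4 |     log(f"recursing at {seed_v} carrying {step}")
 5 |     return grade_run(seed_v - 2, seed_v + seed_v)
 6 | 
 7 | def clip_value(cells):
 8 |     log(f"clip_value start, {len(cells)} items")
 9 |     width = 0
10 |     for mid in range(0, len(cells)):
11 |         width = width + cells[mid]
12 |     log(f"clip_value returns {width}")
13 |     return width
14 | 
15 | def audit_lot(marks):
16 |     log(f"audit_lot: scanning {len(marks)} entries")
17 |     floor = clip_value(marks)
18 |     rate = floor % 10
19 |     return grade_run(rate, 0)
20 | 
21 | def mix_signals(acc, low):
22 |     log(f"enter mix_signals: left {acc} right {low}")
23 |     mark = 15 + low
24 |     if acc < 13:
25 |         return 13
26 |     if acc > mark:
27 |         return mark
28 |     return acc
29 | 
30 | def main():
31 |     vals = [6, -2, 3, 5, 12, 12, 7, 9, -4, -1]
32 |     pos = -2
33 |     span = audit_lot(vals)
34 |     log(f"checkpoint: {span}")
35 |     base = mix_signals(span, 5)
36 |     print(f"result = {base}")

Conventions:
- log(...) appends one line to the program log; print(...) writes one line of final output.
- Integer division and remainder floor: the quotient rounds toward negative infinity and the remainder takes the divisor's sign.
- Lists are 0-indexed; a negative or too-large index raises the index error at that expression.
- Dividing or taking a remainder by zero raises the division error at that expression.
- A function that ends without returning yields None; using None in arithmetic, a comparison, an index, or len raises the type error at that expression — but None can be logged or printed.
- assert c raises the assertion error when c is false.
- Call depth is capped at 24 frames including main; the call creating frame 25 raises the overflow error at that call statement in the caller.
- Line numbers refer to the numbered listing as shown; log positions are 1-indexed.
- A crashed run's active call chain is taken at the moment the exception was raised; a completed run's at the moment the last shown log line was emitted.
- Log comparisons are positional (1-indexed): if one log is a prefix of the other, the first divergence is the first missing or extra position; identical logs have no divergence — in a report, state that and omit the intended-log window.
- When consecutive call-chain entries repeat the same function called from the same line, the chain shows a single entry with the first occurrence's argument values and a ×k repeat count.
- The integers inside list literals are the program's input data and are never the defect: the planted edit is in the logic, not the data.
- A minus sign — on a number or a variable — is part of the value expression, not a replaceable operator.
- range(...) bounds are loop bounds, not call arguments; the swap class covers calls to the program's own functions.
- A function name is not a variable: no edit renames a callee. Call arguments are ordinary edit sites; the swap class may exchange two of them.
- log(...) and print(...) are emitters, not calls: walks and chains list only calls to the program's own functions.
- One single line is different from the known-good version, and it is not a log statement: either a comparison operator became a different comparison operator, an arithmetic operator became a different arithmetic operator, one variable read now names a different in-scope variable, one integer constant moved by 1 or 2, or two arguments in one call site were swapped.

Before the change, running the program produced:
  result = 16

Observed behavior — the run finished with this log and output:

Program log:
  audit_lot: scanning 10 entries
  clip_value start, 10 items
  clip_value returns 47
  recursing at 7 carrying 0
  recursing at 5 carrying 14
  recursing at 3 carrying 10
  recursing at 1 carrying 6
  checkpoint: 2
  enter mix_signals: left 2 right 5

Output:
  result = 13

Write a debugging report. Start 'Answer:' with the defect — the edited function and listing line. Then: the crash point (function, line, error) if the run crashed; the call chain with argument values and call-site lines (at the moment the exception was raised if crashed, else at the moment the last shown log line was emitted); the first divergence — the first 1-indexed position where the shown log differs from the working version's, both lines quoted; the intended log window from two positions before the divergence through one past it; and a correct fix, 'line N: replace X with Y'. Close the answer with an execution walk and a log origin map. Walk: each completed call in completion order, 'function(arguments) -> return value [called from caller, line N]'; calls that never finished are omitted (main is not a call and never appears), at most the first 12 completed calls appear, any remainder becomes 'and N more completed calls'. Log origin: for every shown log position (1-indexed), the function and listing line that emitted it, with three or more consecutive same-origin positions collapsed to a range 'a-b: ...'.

Answer: the defect is in grade_run at line 5.
Core observation: Log line 5 is where behavior first shows: 'recursing at 5 carrying 14' appears instead of 'recursing at 5 carrying 7'.
Call chain: main -> mix_signals(2, 5) (called at line 35).
First divergence: position 5; shown 'recursing at 5 carrying 14' vs intended 'recursing at 5 carrying 7'.
Intended log window:
  3: clip_value returns 47
  4: recursing at 7 carrying 0
  5: recursing at 5 carrying 7
  6: recursing at 3 carrying 12
Execution walk:
  clip_value([6, -2, 3, 5, 12, 12, 7, 9, -4, -1]) -> 47  [called from audit_lot, line 17]
  grade_run(-1, 2) -> 2  [called from grade_run, line 5]
  grade_run(1, 6) -> 2  [called from grade_run, line 5]
  grade_run(3, 10) -> 2  [called from grade_run, line 5]
  grade_run(5, 14) -> 2  [called from grade_run, line 5]
  grade_run(7, 0) -> 2  [called from audit_lot, line 19]
  audit_lot([6, -2, 3, 5, 12, 12, 7, 9, -4, -1]) -> 2  [called from main, line 33]
  mix_signals(2, 5) -> 13  [called from main, line 35]
Log line origins:
  1: from audit_lot, line 16
  2: from clip_value, line 8
  3: from clip_value, line 12
  4-7: from grade_run, line 4
  8: from main, line 34
  9: from mix_signals, line 22
A correct fix: line 5: replace `seed_v + seed_v` with `step + seed_v`.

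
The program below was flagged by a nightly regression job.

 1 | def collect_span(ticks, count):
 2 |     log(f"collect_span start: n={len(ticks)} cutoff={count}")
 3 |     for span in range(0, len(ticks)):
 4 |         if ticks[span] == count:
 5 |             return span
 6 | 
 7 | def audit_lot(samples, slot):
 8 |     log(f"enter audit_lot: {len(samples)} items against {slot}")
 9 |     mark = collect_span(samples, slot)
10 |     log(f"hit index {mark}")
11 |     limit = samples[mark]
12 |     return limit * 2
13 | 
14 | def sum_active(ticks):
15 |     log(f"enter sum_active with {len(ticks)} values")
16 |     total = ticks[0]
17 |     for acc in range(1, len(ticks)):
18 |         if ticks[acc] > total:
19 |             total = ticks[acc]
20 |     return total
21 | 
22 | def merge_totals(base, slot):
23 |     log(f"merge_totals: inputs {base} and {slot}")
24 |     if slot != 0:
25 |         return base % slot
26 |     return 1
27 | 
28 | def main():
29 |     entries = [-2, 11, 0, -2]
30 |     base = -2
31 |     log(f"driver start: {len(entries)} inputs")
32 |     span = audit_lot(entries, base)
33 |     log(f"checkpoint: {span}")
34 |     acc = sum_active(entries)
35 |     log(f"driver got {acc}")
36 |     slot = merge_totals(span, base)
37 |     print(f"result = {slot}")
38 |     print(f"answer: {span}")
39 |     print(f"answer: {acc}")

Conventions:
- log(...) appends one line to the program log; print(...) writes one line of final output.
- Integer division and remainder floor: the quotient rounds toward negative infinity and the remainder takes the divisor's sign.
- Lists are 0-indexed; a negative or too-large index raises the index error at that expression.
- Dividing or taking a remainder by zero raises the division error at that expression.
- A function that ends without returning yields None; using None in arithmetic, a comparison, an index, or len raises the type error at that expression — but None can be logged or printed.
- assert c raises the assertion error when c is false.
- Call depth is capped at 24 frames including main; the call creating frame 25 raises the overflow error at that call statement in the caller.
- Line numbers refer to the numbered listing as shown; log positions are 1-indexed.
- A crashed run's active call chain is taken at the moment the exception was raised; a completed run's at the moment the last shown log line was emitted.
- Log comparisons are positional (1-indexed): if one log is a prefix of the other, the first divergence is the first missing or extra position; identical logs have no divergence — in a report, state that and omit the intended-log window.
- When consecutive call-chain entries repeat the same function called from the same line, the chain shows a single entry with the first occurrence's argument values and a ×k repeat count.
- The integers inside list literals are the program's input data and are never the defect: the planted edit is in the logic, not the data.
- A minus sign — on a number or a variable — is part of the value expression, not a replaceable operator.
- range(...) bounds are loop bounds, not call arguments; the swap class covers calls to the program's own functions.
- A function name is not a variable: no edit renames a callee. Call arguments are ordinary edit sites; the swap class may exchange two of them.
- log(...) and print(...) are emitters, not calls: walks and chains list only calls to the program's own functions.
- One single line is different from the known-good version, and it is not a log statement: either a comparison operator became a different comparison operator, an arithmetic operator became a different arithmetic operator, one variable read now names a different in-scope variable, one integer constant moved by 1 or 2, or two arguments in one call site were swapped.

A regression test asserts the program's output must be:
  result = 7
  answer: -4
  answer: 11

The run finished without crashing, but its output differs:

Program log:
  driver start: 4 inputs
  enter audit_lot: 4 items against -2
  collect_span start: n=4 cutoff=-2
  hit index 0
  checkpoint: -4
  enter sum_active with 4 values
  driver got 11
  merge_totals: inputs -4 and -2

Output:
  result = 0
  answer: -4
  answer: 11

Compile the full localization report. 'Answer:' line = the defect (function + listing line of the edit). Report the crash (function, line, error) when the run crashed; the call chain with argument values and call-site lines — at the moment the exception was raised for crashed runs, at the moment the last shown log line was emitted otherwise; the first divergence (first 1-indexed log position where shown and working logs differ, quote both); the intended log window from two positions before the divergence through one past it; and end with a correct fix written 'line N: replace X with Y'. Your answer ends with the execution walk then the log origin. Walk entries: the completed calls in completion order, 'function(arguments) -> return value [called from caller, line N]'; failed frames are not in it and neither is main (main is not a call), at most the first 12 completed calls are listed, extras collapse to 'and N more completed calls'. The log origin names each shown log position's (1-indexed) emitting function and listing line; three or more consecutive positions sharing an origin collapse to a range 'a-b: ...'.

Answer: the defect is in main at line 36.
The tell: The earliest visible damage is log position 8 — 'merge_totals: inputs -4 and -2' rather than the intended 'merge_totals: inputs -4 and 11'.
Call chain: main -> merge_totals(-4, -2) (called at line 36).
First divergence: position 8 — shown 'merge_totals: inputs -4 and -2', intended 'merge_totals: inputs -4 and 11'.
Intended log window:
  6: enter sum_active with 4 values
  7: driver got 11
  8: merge_totals: inputs -4 and 11
Execution walk:
  collect_span([-2, 11, 0, -2], -2) -> 0  [called from audit_lot, line 9]
  audit_lot([-2, 11, 0, -2], -2) -> -4  [called from main, line 32]
  sum_active([-2, 11, 0, -2]) -> 11  [called from main, line 34]
  merge_totals(-4, -2) -> 0  [called from main, line 36]
Log origins:
  1: from main, line 31
  2: from audit_lot, line 8
  3: from collect_span, line 2
  4: from audit_lot, line 10
  5: from main, line 33
  6: from sum_active, line 15
  7: from main, line 35
  8: from merge_totals, line 23
A correct fix: line 36: replace `base` with `acc`.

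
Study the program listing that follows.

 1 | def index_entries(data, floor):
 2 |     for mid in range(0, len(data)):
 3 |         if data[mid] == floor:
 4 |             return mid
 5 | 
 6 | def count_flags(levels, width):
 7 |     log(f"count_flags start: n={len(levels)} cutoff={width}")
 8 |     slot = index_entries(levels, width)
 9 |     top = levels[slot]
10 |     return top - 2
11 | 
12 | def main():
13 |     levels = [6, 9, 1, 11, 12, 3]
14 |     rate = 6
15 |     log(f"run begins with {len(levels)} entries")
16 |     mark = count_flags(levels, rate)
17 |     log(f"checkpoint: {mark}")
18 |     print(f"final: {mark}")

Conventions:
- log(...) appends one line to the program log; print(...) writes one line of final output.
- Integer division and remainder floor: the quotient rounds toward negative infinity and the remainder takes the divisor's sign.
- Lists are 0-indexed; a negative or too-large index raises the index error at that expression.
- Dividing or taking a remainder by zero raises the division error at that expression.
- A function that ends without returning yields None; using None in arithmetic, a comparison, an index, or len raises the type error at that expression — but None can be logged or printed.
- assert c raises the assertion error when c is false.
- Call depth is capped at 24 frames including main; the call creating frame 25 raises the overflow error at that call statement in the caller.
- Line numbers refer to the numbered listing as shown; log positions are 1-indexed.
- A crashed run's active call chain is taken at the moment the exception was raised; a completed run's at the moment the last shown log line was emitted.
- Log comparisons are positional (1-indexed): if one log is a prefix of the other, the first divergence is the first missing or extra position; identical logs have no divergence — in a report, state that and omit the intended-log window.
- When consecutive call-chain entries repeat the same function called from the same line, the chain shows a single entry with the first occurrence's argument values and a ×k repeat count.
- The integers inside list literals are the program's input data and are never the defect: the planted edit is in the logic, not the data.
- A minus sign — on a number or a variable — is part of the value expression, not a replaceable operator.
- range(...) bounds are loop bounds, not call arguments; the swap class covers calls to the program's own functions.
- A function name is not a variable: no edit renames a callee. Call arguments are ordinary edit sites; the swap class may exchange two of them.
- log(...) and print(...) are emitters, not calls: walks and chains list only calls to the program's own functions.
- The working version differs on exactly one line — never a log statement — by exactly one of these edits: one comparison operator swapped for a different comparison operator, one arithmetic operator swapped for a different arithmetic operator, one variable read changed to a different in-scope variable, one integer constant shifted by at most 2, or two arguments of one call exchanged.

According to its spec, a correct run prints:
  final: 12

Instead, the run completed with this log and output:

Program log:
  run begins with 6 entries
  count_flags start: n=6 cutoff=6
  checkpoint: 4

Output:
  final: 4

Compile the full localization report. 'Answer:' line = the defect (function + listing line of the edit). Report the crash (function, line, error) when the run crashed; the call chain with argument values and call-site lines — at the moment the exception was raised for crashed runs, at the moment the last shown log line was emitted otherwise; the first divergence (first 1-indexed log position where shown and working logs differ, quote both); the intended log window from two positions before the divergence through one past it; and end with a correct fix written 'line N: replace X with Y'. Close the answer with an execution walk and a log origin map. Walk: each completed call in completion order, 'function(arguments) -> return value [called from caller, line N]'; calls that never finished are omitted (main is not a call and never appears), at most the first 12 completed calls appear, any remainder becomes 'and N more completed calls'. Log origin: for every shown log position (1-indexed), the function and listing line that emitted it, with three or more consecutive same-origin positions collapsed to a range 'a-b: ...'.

Answer: the defect is in count_flags at line 10.
Key fact: The earliest visible damage is log position 3 — 'checkpoint: 4' rather than the intended 'checkpoint: 12'.
Call chain: main.
First divergence: position 3 — the shown line 'checkpoint: 4' should read 'checkpoint: 12'.
Intended log window:
  1: run begins with 6 entries
  2: count_flags start: n=6 cutoff=6
  3: checkpoint: 12
Execution walk:
  index_entries([6, 9, 1, 11, 12, 3], 6) -> 0  [called from count_flags, line 8]
  count_flags([6, 9, 1, 11, 12, 3], 6) -> 4  [called from main, line 16]
Origin of each log line:
  1: emitted by main (line 15)
  2: emitted by count_flags (line 7)
  3: emitted by main (line 17)
A correct fix: line 10: replace `-` with `*`.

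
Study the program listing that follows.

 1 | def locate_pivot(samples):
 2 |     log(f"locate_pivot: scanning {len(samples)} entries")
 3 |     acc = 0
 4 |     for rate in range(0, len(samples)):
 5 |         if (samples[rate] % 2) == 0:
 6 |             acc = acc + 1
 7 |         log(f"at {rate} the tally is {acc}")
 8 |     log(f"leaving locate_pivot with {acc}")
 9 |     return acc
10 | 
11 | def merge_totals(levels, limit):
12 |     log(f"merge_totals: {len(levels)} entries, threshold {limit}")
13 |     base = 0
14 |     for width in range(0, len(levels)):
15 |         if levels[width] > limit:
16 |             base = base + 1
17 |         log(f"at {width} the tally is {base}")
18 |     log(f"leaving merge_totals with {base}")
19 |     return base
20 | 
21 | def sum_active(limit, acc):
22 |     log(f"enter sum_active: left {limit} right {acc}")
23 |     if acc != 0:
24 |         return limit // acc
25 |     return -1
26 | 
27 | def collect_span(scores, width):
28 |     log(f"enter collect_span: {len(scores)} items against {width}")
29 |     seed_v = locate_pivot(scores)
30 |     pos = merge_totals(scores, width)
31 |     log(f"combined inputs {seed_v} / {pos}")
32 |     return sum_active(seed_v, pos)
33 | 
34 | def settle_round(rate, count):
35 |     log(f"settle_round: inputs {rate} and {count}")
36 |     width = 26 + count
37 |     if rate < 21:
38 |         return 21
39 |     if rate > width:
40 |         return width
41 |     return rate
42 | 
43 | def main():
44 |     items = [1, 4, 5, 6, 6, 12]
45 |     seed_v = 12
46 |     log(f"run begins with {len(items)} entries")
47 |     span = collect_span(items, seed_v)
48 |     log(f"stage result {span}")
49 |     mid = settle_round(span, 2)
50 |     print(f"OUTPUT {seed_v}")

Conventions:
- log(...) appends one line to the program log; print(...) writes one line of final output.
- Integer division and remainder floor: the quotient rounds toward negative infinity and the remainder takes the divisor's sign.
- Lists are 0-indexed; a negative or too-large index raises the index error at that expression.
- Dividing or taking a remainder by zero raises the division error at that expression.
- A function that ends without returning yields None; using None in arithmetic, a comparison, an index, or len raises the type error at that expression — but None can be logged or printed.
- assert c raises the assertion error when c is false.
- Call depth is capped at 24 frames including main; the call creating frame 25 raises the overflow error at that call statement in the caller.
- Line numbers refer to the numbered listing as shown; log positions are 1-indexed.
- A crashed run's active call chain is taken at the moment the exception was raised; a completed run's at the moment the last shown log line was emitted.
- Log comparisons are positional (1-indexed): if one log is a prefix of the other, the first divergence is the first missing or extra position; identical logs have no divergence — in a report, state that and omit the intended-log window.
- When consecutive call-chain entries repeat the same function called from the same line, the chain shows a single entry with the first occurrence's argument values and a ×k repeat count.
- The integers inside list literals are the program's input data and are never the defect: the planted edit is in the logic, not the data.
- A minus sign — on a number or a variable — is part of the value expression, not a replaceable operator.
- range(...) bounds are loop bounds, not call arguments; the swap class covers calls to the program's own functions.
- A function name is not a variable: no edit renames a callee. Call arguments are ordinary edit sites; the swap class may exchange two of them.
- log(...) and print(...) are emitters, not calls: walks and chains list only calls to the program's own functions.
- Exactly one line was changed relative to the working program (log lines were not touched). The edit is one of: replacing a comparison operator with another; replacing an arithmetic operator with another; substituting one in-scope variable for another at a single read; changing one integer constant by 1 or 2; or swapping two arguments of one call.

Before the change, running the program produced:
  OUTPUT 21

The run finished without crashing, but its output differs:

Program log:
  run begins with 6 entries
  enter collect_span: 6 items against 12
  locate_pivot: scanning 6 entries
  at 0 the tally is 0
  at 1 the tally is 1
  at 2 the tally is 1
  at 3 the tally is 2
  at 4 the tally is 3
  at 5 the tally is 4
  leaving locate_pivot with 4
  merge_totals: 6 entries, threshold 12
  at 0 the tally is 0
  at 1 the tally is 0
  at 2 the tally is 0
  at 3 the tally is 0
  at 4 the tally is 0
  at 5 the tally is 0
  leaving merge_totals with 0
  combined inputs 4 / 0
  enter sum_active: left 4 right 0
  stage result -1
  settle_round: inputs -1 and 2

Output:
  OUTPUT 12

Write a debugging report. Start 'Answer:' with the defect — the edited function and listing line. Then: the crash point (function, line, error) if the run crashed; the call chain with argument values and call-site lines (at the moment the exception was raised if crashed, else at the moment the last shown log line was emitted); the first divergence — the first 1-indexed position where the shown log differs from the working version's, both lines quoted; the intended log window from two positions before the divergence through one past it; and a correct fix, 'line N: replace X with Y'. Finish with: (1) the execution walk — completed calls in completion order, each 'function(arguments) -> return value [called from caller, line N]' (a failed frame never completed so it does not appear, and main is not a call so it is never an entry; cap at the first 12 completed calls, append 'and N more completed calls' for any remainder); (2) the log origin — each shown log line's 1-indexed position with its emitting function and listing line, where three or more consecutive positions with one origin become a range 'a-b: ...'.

Answer: the defect is in main at line 50.
Key fact: The two runs log identically and part ways only at the printed values.
Call chain: main -> settle_round(-1, 2) (called at line 49).
First divergence: there is none — every log position agrees.
Execution walk:
  locate_pivot([1, 4, 5, 6, 6, 12]) -> 4  [called from collect_span, line 29]
  merge_totals([1, 4, 5, 6, 6, 12], 12) -> 0  [called from collect_span, line 30]
  sum_active(4, 0) -> -1  [called from collect_span, line 32]
  collect_span([1, 4, 5, 6, 6, 12], 12) -> -1  [called from main, line 47]
  settle_round(-1, 2) -> 21  [called from main, line 49]
Log origins:
  1: emitted by main (line 46)
  2: emitted by collect_span (line 28)
  3: emitted by locate_pivot (line 2)
  4-9: emitted by locate_pivot (line 7)
  10: emitted by locate_pivot (line 8)
  11: emitted by merge_totals (line 12)
  12-17: emitted by merge_totals (line 17)
  18: emitted by merge_totals (line 18)
  19: emitted by collect_span (line 31)
  20: emitted by sum_active (line 22)
  21: emitted by main (line 48)
  22: emitted by settle_round (line 35)
A correct fix: line 50: replace `seed_v` with `mid`.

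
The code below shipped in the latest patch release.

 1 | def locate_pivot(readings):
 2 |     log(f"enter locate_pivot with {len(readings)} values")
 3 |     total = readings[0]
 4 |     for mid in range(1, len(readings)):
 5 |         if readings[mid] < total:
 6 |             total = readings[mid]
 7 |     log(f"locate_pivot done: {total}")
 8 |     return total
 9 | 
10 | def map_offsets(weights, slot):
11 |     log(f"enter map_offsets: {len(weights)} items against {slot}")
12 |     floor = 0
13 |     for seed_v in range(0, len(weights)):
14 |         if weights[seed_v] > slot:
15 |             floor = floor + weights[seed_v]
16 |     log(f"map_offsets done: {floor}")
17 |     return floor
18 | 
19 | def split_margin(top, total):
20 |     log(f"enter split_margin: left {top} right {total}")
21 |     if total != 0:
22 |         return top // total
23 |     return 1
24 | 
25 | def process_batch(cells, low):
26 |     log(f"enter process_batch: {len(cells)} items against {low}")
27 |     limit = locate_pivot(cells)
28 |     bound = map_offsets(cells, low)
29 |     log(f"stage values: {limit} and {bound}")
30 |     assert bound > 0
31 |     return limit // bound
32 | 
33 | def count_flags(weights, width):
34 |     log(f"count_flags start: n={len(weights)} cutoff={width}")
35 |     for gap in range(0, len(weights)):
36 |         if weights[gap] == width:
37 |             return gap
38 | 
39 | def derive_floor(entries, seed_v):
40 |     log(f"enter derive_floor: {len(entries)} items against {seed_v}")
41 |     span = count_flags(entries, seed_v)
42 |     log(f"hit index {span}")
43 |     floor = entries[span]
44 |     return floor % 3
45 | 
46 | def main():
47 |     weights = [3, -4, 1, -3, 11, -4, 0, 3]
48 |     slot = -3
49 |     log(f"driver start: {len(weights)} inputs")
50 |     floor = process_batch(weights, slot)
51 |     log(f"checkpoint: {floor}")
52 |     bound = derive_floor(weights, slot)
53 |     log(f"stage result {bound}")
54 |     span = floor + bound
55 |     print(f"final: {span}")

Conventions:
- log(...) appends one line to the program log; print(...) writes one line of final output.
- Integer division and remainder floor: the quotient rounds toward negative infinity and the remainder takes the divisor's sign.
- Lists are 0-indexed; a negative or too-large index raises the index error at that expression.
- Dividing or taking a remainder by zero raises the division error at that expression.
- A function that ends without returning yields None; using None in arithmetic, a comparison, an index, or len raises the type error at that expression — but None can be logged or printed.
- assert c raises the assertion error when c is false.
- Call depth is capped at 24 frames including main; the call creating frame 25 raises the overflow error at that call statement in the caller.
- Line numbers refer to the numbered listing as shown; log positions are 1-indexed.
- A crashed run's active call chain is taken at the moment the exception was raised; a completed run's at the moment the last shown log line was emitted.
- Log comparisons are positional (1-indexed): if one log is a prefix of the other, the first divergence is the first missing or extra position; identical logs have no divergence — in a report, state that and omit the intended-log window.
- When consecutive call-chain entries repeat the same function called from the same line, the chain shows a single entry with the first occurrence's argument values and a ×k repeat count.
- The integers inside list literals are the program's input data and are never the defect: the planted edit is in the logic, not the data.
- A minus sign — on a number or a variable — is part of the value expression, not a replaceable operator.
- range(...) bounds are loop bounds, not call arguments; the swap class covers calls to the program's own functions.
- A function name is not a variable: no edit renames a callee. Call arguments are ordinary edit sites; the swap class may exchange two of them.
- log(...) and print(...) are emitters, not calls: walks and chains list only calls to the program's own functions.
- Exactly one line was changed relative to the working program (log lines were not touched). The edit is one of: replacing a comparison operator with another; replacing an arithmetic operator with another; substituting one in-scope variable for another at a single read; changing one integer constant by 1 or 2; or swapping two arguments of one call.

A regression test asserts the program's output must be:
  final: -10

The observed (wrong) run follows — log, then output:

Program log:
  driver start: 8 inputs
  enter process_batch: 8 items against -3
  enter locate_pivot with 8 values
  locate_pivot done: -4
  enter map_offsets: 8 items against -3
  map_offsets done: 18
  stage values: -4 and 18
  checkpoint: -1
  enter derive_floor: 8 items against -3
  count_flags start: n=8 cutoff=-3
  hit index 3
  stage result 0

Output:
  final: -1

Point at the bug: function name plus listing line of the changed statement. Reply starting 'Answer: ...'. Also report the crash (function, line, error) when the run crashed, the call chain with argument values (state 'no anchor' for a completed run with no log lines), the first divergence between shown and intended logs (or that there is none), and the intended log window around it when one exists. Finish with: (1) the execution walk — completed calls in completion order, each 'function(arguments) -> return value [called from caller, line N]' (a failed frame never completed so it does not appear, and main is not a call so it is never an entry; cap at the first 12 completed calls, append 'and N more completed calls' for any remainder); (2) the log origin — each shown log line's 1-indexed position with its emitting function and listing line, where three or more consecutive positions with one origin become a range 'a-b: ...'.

Answer: the defect is in derive_floor at line 44.
The tell: The log first diverges at position 12: the faulty run prints 'stage result 0' where the working version prints 'stage result -9'.
Call chain: main.
First divergence: position 12; shown 'stage result 0' vs intended 'stage result -9'.
Intended log window:
  10: count_flags start: n=8 cutoff=-3
  11: hit index 3
  12: stage result -9
Execution walk:
  locate_pivot([3, -4, 1, -3, 11, -4, 0, 3]) -> -4  [called from process_batch, line 27]
  map_offsets([3, -4, 1, -3, 11, -4, 0, 3], -3) -> 18  [called from process_batch, line 28]
  process_batch([3, -4, 1, -3, 11, -4, 0, 3], -3) -> -1  [called from main, line 50]
  count_flags([3, -4, 1, -3, 11, -4, 0, 3], -3) -> 3  [called from derive_floor, line 41]
  derive_floor([3, -4, 1, -3, 11, -4, 0, 3], -3) -> 0  [called from main, line 52]
Log origin:
  1 — main, line 49
  2 — process_batch, line 26
  3 — locate_pivot, line 2
  4 — locate_pivot, line 7
  5 — map_offsets, line 11
  6 — map_offsets, line 16
  7 — process_batch, line 29
  8 — main, line 51
  9 — derive_floor, line 40
  10 — count_flags, line 34
  11 — derive_floor, line 42
  12 — main, line 53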